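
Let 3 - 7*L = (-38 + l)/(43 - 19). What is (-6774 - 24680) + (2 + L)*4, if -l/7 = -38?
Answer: -220148/7 ≈ -31450.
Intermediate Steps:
l = 266 (l = -7*(-38) = 266)
L = -13/14 (L = 3/7 - (-38 + 266)/(7*(43 - 19)) = 3/7 - 228/(7*24) = 3/7 - ⅐*19/2 = 3/7 - 19/14 = -13/14 ≈ -0.92857)
(-6774 - 24680) + (2 + L)*4 = (-6774 - 24680) + (2 - 13/14)*4 = -31454 + (15/14)*4 = -31454 + 30/7 = -220148/7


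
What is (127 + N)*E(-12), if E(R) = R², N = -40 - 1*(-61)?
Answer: 21312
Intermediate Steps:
N = 21 (N = -40 + 61 = 21)
(127 + N)*E(-12) = (127 + 21)*(-12)² = 148*144 = 21312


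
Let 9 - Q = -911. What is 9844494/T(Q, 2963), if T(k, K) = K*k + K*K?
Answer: 894954/1045939 ≈ 0.85565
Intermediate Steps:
Q = 920 (Q = 9 - 1*(-911) = 9 + 911 = 920)
T(k, K) = K² + K*k (T(k, K) = K*k + K² = K² + K*k)
9844494/T(Q, 2963) = 9844494/((2963*(2963 + 920))) = 9844494/((2963*3883)) = 9844494/11505329 = 9844494*(1/11505329) = 894954/1045939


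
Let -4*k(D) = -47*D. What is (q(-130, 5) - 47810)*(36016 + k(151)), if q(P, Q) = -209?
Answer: -7258600059/4 ≈ -1.8147e+9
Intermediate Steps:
k(D) = 47*D/4 (k(D) = -(-47)*D/4 = 47*D/4)
(q(-130, 5) - 47810)*(36016 + k(151)) = (-209 - 47810)*(36016 + (47/4)*151) = -48019*(36016 + 7097/4) = -48019*151161/4 = -7258600059/4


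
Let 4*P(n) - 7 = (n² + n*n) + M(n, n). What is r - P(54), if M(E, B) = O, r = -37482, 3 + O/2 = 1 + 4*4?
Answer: -155795/4 ≈ -38949.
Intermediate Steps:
O = 28 (O = -6 + 2*(1 + 4*4) = -6 + 2*(1 + 16) = -6 + 2*17 = -6 + 34 = 28)
M(E, B) = 28
P(n) = 35/4 + n²/2 (P(n) = 7/4 + ((n² + n*n) + 28)/4 = 7/4 + ((n² + n²) + 28)/4 = 7/4 + (2*n² + 28)/4 = 7/4 + (28 + 2*n²)/4 = 7/4 + (7 + n²/2) = 35/4 + n²/2)
r - P(54) = -37482 - (35/4 + (½)*54²) = -37482 - (35/4 + (½)*2916) = -37482 - (35/4 + 1458) = -37482 - 1*5867/4 = -37482 - 5867/4 = -155795/4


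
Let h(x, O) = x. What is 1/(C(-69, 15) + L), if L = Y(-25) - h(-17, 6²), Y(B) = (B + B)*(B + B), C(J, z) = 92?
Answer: 1/2609 ≈ 0.00038329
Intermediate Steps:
Y(B) = 4*B² (Y(B) = (2*B)*(2*B) = 4*B²)
L = 2517 (L = 4*(-25)² - 1*(-17) = 4*625 + 17 = 2500 + 17 = 2517)
1/(C(-69, 15) + L) = 1/(92 + 2517) = 1/2609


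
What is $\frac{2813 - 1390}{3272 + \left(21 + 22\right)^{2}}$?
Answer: $\frac{1423}{5121} \approx 0.27788$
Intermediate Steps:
$\frac{2813 - 1390}{3272 + \left(21 + 22\right)^{2}} = \frac{1423}{3272 + 43^{2}} = \frac{1423}{3272 + 1849} = \frac{1423}{5121}$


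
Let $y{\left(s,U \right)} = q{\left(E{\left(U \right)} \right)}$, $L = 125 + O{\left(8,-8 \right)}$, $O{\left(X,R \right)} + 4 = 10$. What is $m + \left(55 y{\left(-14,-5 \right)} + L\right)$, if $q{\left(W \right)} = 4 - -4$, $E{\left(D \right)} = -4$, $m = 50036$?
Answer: $50607$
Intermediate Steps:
$O{\left(X,R \right)} = 6$ ($O{\left(X,R \right)} = -4 + 10 = 6$)
$L = 131$ ($L = 125 + 6 = 131$)
$q{\left(W \right)} = 8$ ($q{\left(W \right)} = 4 + 4 = 8$)
$y{\left(s,U \right)} = 8$
$m + \left(55 y{\left(-14,-5 \right)} + L\right) = 50036 + \left(55 \cdot 8 + 131\right) = 50036 + \left(440 + 131\right) = 50036 + 571 = 50607$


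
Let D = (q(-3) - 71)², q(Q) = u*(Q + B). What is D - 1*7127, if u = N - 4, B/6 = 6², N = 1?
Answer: 496973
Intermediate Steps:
B = 216 (B = 6*6² = 6*36 = 216)
u = -3 (u = 1 - 4 = -3)
q(Q) = -648 - 3*Q (q(Q) = -3*(Q + 216) = -3*(216 + Q) = -648 - 3*Q)
D = 504100 (D = ((-648 - 3*(-3)) - 71)² = ((-648 + 9) - 71)² = (-639 - 71)² = (-710)² = 504100)
D - 1*7127 = 504100 - 1*7127 = 504100 - 7127 = 496973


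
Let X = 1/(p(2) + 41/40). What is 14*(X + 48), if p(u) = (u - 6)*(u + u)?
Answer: 401968/599 ≈ 671.07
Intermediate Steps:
p(u) = 2*u*(-6 + u) (p(u) = (-6 + u)*(2*u) = 2*u*(-6 + u))
X = -40/599 (X = 1/(2*2*(-6 + 2) + 41/40) = 1/(2*2*(-4) + 41*(1/40)) = 1/(-16 + 41/40) = 1/(-599/40) = -40/599 ≈ -0.066778)
14*(X + 48) = 14*(-40/599 + 48) = 14*(28712/599) = 401968/599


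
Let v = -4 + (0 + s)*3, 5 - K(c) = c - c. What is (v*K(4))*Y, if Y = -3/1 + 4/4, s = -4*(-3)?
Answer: -320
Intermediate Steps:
K(c) = 5 (K(c) = 5 - (c - c) = 5 - 1*0 = 5 + 0 = 5)
s = 12
Y = -2 (Y = -3*1 + 4*(¼) = -3 + 1 = -2)
v = 32 (v = -4 + (0 + 12)*3 = -4 + 12*3 = -4 + 36 = 32)
(v*K(4))*Y = (32*5)*(-2) = 160*(-2) = -320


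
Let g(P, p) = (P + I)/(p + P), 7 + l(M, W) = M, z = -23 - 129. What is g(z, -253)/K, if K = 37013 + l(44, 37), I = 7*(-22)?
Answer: 17/833625 ≈ 2.0393e-5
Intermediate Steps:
z = -152
l(M, W) = -7 + M
I = -154
g(P, p) = (-154 + P)/(P + p) (g(P, p) = (P - 154)/(p + P) = (-154 + P)/(P + p))
K = 37050 (K = 37013 + (-7 + 44) = 37013 + 37 = 37050)
g(z, -253)/K = ((-154 - 152)/(-152 - 253))/37050 = (-306/(-405))*(1/37050) = -1/405*(-306)*(1/37050) = (34/45)*(1/37050) = 17/833625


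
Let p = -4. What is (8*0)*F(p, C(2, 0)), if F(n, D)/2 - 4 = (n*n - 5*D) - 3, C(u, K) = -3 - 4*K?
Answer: 0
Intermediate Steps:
C(u, K) = -3 - 4*K
F(n, D) = 2 - 10*D + 2*n² (F(n, D) = 8 + 2*((n*n - 5*D) - 3) = 8 + 2*((n² - 5*D) - 3) = 8 + 2*(-3 + n² - 5*D) = 8 + (-6 - 10*D + 2*n²) = 2 - 10*D + 2*n²)
(8*0)*F(p, C(2, 0)) = (8*0)*(2 - 10*(-3 - 4*0) + 2*(-4)²) = 0*(2 - 10*(-3 + 0) + 2*16) = 0*(2 - 10*(-3) + 32) = 0*(2 + 30 + 32) = 0*64 = 0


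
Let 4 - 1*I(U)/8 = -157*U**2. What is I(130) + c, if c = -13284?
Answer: 21213148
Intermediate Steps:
I(U) = 32 + 1256*U**2 (I(U) = 32 - (-1256)*U**2 = 32 + 1256*U**2)
I(130) + c = (32 + 1256*130**2) - 13284 = (32 + 1256*16900) - 13284 = (32 + 21226400) - 13284 = 21226432 - 13284 = 21213148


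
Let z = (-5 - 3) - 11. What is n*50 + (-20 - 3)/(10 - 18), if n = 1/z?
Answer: 37/152 ≈ 0.24342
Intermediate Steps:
z = -19 (z = -8 - 11 = -19)
n = -1/19 (n = 1/(-19) = -1/19 ≈ -0.052632)
n*50 + (-20 - 3)/(10 - 18) = -1/19*50 + (-20 - 3)/(10 - 18) = -50/19 - 23/(-8) = -50/19 - 23*(-1/8) = -50/19 + 23/8 = 37/152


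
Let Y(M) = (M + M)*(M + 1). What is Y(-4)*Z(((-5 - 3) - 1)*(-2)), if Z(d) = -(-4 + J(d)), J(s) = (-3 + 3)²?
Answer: 96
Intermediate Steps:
J(s) = 0 (J(s) = 0² = 0)
Y(M) = 2*M*(1 + M) (Y(M) = (2*M)*(1 + M) = 2*M*(1 + M))
Z(d) = 4 (Z(d) = -(-4 + 0) = -1*(-4) = 4)
Y(-4)*Z(((-5 - 3) - 1)*(-2)) = (2*(-4)*(1 - 4))*4 = (2*(-4)*(-3))*4 = 24*4 = 96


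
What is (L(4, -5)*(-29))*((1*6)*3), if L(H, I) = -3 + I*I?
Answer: -11484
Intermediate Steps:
L(H, I) = -3 + I²
(L(4, -5)*(-29))*((1*6)*3) = ((-3 + (-5)²)*(-29))*((1*6)*3) = ((-3 + 25)*(-29))*(6*3) = (22*(-29))*18 = -638*18 = -11484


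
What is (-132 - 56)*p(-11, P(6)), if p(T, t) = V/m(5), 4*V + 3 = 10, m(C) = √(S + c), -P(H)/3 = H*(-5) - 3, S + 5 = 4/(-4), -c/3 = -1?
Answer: 329*I*√3/3 ≈ 189.95*I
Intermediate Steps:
c = 3 (c = -3*(-1) = 3)
S = -6 (S = -5 + 4/(-4) = -5 + 4*(-¼) = -5 - 1 = -6)
P(H) = 9 + 15*H (P(H) = -3*(H*(-5) - 3) = -3*(-5*H - 3) = -3*(-3 - 5*H) = 9 + 15*H)
m(C) = I*√3 (m(C) = √(-6 + 3) = √(-3) = I*√3)
V = 7/4 (V = -¾ + (¼)*10 = -¾ + 5/2 = 7/4 ≈ 1.7500)
p(T, t) = -7*I*√3/12 (p(T, t) = 7/(4*((I*√3))) = 7*(-I*√3/3)/4 = -7*I*√3/12)
(-132 - 56)*p(-11, P(6)) = (-132 - 56)*(-7*I*√3/12) = -(-329)*I*√3/3 = 329*I*√3/3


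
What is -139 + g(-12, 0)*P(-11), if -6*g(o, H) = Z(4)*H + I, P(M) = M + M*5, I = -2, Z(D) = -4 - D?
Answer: -161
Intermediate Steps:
P(M) = 6*M (P(M) = M + 5*M = 6*M)
g(o, H) = 1/3 + 4*H/3 (g(o, H) = -((-4 - 1*4)*H - 2)/6 = -((-4 - 4)*H - 2)/6 = -(-8*H - 2)/6 = -(-2 - 8*H)/6 = 1/3 + 4*H/3)
-139 + g(-12, 0)*P(-11) = -139 + (1/3 + (4/3)*0)*(6*(-11)) = -139 + (1/3 + 0)*(-66) = -139 + (1/3)*(-66) = -139 - 22 = -161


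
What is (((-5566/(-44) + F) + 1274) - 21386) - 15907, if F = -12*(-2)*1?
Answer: -71737/2 ≈ -35869.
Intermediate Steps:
F = 24 (F = 24*1 = 24)
(((-5566/(-44) + F) + 1274) - 21386) - 15907 = (((-5566/(-44) + 24) + 1274) - 21386) - 15907 = (((-5566*(-1)/44 + 24) + 1274) - 21386) - 15907 = (((-121*(-23/22) + 24) + 1274) - 21386) - 15907 = (((253/2 + 24) + 1274) - 21386) - 15907 = ((301/2 + 1274) - 21386) - 15907 = (2849/2 - 21386) - 15907 = -39923/2 - 15907 = -71737/2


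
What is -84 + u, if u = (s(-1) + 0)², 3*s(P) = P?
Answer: -755/9 ≈ -83.889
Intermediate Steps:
s(P) = P/3
u = ⅑ (u = ((⅓)*(-1) + 0)² = (-⅓ + 0)² = (-⅓)² = ⅑ ≈ 0.11111)
-84 + u = -84 + ⅑ = -755/9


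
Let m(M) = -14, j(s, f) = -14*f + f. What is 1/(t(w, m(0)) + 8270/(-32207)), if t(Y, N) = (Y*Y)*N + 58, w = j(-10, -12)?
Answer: -32207/10971193992 ≈ -2.9356e-6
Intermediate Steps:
j(s, f) = -13*f
w = 156 (w = -13*(-12) = 156)
t(Y, N) = 58 + N*Y² (t(Y, N) = Y²*N + 58 = N*Y² + 58 = 58 + N*Y²)
1/(t(w, m(0)) + 8270/(-32207)) = 1/((58 - 14*156²) + 8270/(-32207)) = 1/((58 - 14*24336) + 8270*(-1/32207)) = 1/((58 - 340704) - 8270/32207) = 1/(-340646 - 8270/32207) = 1/(-10971193992/32207) = -32207/10971193992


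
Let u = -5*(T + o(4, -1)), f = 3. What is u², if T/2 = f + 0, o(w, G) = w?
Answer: 2500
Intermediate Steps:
T = 6 (T = 2*(3 + 0) = 2*3 = 6)
u = -50 (u = -5*(6 + 4) = -5*10 = -50)
u² = (-50)² = 2500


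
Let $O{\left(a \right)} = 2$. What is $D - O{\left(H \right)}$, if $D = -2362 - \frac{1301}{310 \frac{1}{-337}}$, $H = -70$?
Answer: $- \frac{294403}{310} \approx -949.69$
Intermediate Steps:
$D = - \frac{293783}{310}$ ($D = -2362 - \frac{1301}{310 \left(- \frac{1}{337}\right)} = -2362 - \frac{1301}{- \frac{310}{337}} = -2362 - - \frac{438437}{310} = -2362 + \frac{438437}{310} = - \frac{293783}{310} \approx -947.69$)
$D - O{\left(H \right)} = - \frac{293783}{310} - 2 = - \frac{294403}{310}$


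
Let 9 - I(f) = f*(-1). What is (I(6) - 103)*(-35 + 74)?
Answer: -3432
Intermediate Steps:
I(f) = 9 + f (I(f) = 9 - f*(-1) = 9 - (-1)*f = 9 + f)
(I(6) - 103)*(-35 + 74) = ((9 + 6) - 103)*(-35 + 74) = (15 - 103)*39 = -88*39 = -3432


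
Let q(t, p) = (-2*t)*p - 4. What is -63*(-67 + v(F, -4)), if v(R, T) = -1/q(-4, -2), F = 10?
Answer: 84357/20 ≈ 4217.9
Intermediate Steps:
q(t, p) = -4 - 2*p*t (q(t, p) = -2*p*t - 4 = -4 - 2*p*t)
v(R, T) = 1/20 (v(R, T) = -1/(-4 - 2*(-2)*(-4)) = -1/(-4 - 16) = -1/(-20) = -1*(-1/20) = 1/20)
-63*(-67 + v(F, -4)) = -63*(-67 + 1/20) = -63*(-1339/20) = 84357/20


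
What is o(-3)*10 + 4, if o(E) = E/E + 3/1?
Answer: 44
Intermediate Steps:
o(E) = 4 (o(E) = 1 + 3*1 = 1 + 3 = 4)
o(-3)*10 + 4 = 4*10 + 4 = 40 + 4 = 44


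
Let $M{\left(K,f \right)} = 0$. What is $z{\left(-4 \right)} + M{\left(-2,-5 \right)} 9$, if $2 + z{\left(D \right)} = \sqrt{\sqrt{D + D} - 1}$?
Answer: $-2 + \sqrt{-1 + 2 i \sqrt{2}} \approx -1.0 + 1.4142 i$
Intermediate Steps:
$z{\left(D \right)} = -2 + \sqrt{-1 + \sqrt{2} \sqrt{D}}$ ($z{\left(D \right)} = -2 + \sqrt{\sqrt{D + D} - 1} = -2 + \sqrt{\sqrt{2 D} - 1} = -2 + \sqrt{\sqrt{2} \sqrt{D} - 1} = -2 + \sqrt{-1 + \sqrt{2} \sqrt{D}}$)
$z{\left(-4 \right)} + M{\left(-2,-5 \right)} 9 = \left(-2 + \sqrt{-1 + \sqrt{2} \sqrt{-4}}\right) + 0 \cdot 9 = \left(-2 + \sqrt{-1 + \sqrt{2} \cdot 2 i}\right) + 0 = \left(-2 + \sqrt{-1 + 2 i \sqrt{2}}\right) + 0 = -2 + \sqrt{-1 + 2 i \sqrt{2}}$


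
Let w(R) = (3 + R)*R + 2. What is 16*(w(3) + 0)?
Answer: 320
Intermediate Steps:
w(R) = 2 + R*(3 + R) (w(R) = R*(3 + R) + 2 = 2 + R*(3 + R))
16*(w(3) + 0) = 16*((2 + 3² + 3*3) + 0) = 16*((2 + 9 + 9) + 0) = 16*(20 + 0) = 16*20 = 320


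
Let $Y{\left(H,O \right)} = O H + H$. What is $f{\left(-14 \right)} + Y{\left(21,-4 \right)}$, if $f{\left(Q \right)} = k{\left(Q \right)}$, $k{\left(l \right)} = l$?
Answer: $-77$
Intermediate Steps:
$f{\left(Q \right)} = Q$
$Y{\left(H,O \right)} = H + H O$ ($Y{\left(H,O \right)} = H O + H = H + H O$)
$f{\left(-14 \right)} + Y{\left(21,-4 \right)} = -14 + 21 \left(1 - 4\right) = -14 + 21 \left(-3\right) = -14 - 63 = -77$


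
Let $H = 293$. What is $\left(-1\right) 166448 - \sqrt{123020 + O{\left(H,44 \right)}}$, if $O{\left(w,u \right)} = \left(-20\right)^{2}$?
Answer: $-166448 - 22 \sqrt{255} \approx -1.668 \cdot 10^{5}$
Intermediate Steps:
$O{\left(w,u \right)} = 400$
$\left(-1\right) 166448 - \sqrt{123020 + O{\left(H,44 \right)}} = \left(-1\right) 166448 - \sqrt{123020 + 400} = -166448 - \sqrt{123420} = -166448 - 22 \sqrt{255}$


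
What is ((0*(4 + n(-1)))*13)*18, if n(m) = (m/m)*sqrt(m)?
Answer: 0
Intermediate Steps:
n(m) = sqrt(m) (n(m) = 1*sqrt(m) = sqrt(m))
((0*(4 + n(-1)))*13)*18 = ((0*(4 + sqrt(-1)))*13)*18 = ((0*(4 + I))*13)*18 = (0*13)*18 = 0*18 = 0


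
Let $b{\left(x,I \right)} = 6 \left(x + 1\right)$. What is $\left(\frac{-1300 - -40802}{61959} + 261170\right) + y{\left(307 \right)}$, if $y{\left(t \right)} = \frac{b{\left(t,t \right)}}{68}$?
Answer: $\frac{275120441102}{1053303} \approx 2.612 \cdot 10^{5}$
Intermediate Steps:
$b{\left(x,I \right)} = 6 + 6 x$ ($b{\left(x,I \right)} = 6 \left(1 + x\right) = 6 + 6 x$)
$y{\left(t \right)} = \frac{3}{34} + \frac{3 t}{34}$ ($y{\left(t \right)} = \frac{6 + 6 t}{68} = \left(6 + 6 t\right) \frac{1}{68} = \frac{3}{34} + \frac{3 t}{34}$)
$\left(\frac{-1300 - -40802}{61959} + 261170\right) + y{\left(307 \right)} = \left(\frac{-1300 - -40802}{61959} + 261170\right) + \left(\frac{3}{34} + \frac{3}{34} \cdot 307\right) = \left(\left(-1300 + 40802\right) \frac{1}{61959} + 261170\right) + \left(\frac{3}{34} + \frac{921}{34}\right) = \left(39502 \cdot \frac{1}{61959} + 261170\right) + \frac{462}{17} = \left(\frac{39502}{61959} + 261170\right) + \frac{462}{17} = \frac{16181871532}{61959} + \frac{462}{17} = \frac{275120441102}{1053303}$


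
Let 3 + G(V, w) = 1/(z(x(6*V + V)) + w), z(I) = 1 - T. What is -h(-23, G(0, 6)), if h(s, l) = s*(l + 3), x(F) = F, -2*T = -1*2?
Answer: 23/6 ≈ 3.8333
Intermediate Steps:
T = 1 (T = -(-1)*2/2 = -½*(-2) = 1)
z(I) = 0 (z(I) = 1 - 1*1 = 1 - 1 = 0)
G(V, w) = -3 + 1/w (G(V, w) = -3 + 1/(0 + w) = -3 + 1/w)
h(s, l) = s*(3 + l)
-h(-23, G(0, 6)) = -(-23)*(3 + (-3 + 1/6)) = -(-23)*(3 + (-3 + ⅙)) = -(-23)*(3 - 17/6) = -(-23)/6 = -1*(-23/6) = 23/6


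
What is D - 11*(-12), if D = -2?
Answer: 130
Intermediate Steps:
D - 11*(-12) = -2 - 11*(-12) = -2 + 132 = 130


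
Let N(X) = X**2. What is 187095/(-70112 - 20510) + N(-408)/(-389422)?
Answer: -43972104849/17645100242 ≈ -2.4920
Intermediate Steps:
187095/(-70112 - 20510) + N(-408)/(-389422) = 187095/(-70112 - 20510) + (-408)**2/(-389422) = 187095/(-90622) + 166464*(-1/389422) = 187095*(-1/90622) - 83232/194711 = -187095/90622 - 83232/194711 = -43972104849/17645100242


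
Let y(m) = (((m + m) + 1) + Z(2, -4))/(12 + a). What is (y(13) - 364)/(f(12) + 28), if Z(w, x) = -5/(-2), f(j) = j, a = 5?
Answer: -12317/1360 ≈ -9.0566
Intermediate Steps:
Z(w, x) = 5/2 (Z(w, x) = -5*(-1/2) = 5/2)
y(m) = 7/34 + 2*m/17 (y(m) = (((m + m) + 1) + 5/2)/(12 + 5) = ((2*m + 1) + 5/2)/17 = ((1 + 2*m) + 5/2)*(1/17) = (7/2 + 2*m)*(1/17) = 7/34 + 2*m/17)
(y(13) - 364)/(f(12) + 28) = ((7/34 + (2/17)*13) - 364)/(12 + 28) = ((7/34 + 26/17) - 364)/40 = (59/34 - 364)*(1/40) = -12317/34*1/40 = -12317/1360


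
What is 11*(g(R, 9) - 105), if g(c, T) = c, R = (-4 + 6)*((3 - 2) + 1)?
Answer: -1111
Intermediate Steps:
R = 4 (R = 2*(1 + 1) = 2*2 = 4)
11*(g(R, 9) - 105) = 11*(4 - 105) = 11*(-101) = -1111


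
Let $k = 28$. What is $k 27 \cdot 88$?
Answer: $66528$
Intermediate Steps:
$k 27 \cdot 88 = 28 \cdot 27 \cdot 88 = 756 \cdot 88 = 66528$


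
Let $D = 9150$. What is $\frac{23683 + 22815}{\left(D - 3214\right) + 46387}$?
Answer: $\frac{46498}{52323} \approx 0.88867$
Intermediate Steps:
$\frac{23683 + 22815}{\left(D - 3214\right) + 46387} = \frac{23683 + 22815}{\left(9150 - 3214\right) + 46387} = \frac{46498}{\left(9150 - 3214\right) + 46387} = \frac{46498}{5936 + 46387} = \frac{46498}{52323}$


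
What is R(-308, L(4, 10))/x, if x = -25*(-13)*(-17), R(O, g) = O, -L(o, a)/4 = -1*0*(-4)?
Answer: 308/5525 ≈ 0.055747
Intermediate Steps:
L(o, a) = 0 (L(o, a) = -4*(-1*0)*(-4) = -0*(-4) = -4*0 = 0)
x = -5525 (x = 325*(-17) = -5525)
R(-308, L(4, 10))/x = -308/(-5525) = -308*(-1/5525) = 308/5525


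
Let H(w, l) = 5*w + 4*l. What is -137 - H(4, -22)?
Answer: -69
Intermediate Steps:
H(w, l) = 4*l + 5*w
-137 - H(4, -22) = -137 - (4*(-22) + 5*4) = -137 - (-88 + 20) = -137 - 1*(-68) = -137 + 68 = -69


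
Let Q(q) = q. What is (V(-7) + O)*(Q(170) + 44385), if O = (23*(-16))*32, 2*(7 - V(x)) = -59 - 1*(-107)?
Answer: -525437115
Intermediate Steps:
V(x) = -17 (V(x) = 7 - (-59 - 1*(-107))/2 = 7 - (-59 + 107)/2 = 7 - ½*48 = 7 - 24 = -17)
O = -11776 (O = -368*32 = -11776)
(V(-7) + O)*(Q(170) + 44385) = (-17 - 11776)*(170 + 44385) = -11793*44555 = -525437115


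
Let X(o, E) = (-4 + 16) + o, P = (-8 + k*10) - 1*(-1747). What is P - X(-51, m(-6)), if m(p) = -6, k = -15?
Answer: 1628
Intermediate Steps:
P = 1589 (P = (-8 - 15*10) - 1*(-1747) = (-8 - 150) + 1747 = -158 + 1747 = 1589)
X(o, E) = 12 + o
P - X(-51, m(-6)) = 1589 - (12 - 51) = 1589 - 1*(-39) = 1589 + 39 = 1628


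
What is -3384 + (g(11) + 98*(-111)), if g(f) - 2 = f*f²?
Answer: -12929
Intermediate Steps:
g(f) = 2 + f³ (g(f) = 2 + f*f² = 2 + f³)
-3384 + (g(11) + 98*(-111)) = -3384 + ((2 + 11³) + 98*(-111)) = -3384 + ((2 + 1331) - 10878) = -3384 + (1333 - 10878) = -3384 - 9545 = -12929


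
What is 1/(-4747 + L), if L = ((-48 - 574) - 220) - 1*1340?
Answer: -1/6929 ≈ -0.00014432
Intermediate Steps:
L = -2182 (L = (-622 - 220) - 1340 = -842 - 1340 = -2182)
1/(-4747 + L) = 1/(-4747 - 2182) = 1/(-6929) = -1/6929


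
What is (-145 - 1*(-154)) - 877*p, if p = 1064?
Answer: -933119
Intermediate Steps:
(-145 - 1*(-154)) - 877*p = (-145 - 1*(-154)) - 877*1064 = (-145 + 154) - 933128 = 9 - 933128 = -933119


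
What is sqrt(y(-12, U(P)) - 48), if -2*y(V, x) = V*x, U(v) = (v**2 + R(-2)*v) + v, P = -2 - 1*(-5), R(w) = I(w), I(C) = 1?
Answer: sqrt(42) ≈ 6.4807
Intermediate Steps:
R(w) = 1
P = 3 (P = -2 + 5 = 3)
U(v) = v**2 + 2*v (U(v) = (v**2 + 1*v) + v = (v**2 + v) + v = (v + v**2) + v = v**2 + 2*v)
y(V, x) = -V*x/2
sqrt(y(-12, U(P)) - 48) = sqrt(-1/2*(-12)*3*(2 + 3) - 48) = sqrt(-1/2*(-12)*3*5 - 48) = sqrt(-1/2*(-12)*15 - 48) = sqrt(90 - 48) = sqrt(42)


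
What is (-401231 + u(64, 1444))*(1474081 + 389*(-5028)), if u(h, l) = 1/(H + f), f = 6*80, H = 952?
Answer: 276830672894501/1432 ≈ 1.9332e+11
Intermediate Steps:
f = 480
u(h, l) = 1/1432 (u(h, l) = 1/(952 + 480) = 1/1432)
(-401231 + u(64, 1444))*(1474081 + 389*(-5028)) = (-401231 + 1/1432)*(1474081 + 389*(-5028)) = -574562791*(1474081 - 1955892)/1432 = -574562791/1432*(-481811) = 276830672894501/1432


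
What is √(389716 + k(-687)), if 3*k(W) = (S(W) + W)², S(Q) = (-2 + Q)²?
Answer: 8*√10533253233/3 ≈ 2.7368e+5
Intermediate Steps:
k(W) = (W + (-2 + W)²)²/3 (k(W) = ((-2 + W)² + W)²/3 = (W + (-2 + W)²)²/3)
√(389716 + k(-687)) = √(389716 + (-687 + (-2 - 687)²)²/3) = √(389716 + (-687 + (-689)²)²/3) = √(389716 + (-687 + 474721)²/3) = √(389716 + (⅓)*474034²) = √(389716 + (⅓)*224708233156) = √(389716 + 224708233156/3) = √(224709402304/3) = 8*√10533253233/3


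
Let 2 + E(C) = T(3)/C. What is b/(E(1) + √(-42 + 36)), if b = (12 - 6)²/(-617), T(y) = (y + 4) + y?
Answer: -144/21595 + 18*I*√6/21595 ≈ -0.0066682 + 0.0020417*I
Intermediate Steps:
T(y) = 4 + 2*y (T(y) = (4 + y) + y = 4 + 2*y)
E(C) = -2 + 10/C (E(C) = -2 + (4 + 2*3)/C = -2 + (4 + 6)/C = -2 + 10/C)
b = -36/617 (b = 6²*(-1/617) = 36*(-1/617) = -36/617 ≈ -0.058347)
b/(E(1) + √(-42 + 36)) = -36/617/((-2 + 10/1) + √(-42 + 36)) = -36/617/((-2 + 10*1) + √(-6)) = -36/617/((-2 + 10) + I*√6) = -36/617/(8 + I*√6) = -36/(617*(8 + I*√6))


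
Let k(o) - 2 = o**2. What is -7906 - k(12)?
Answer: -8052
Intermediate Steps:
k(o) = 2 + o**2
-7906 - k(12) = -7906 - (2 + 12**2) = -7906 - (2 + 144) = -7906 - 1*146 = -7906 - 146 = -8052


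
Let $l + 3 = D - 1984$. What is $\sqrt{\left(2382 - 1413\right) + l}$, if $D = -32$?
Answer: $5 i \sqrt{42} \approx 32.404 i$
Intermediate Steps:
$l = -2019$ ($l = -3 - 2016 = -2019$)
$\sqrt{\left(2382 - 1413\right) + l} = \sqrt{\left(2382 - 1413\right) - 2019} = \sqrt{969 - 2019} = \sqrt{-1050} = 5 i \sqrt{42}$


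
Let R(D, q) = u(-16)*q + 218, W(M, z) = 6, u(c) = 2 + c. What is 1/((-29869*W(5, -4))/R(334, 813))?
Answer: 5582/89607 ≈ 0.062294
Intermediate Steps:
R(D, q) = 218 - 14*q (R(D, q) = (2 - 16)*q + 218 = -14*q + 218 = 218 - 14*q)
1/((-29869*W(5, -4))/R(334, 813)) = 1/((-29869*6)/(218 - 14*813)) = 1/(-179214/(218 - 11382)) = 1/(-179214/(-11164)) = 1/(-179214*(-1/11164)) = 1/(89607/5582) = 5582/89607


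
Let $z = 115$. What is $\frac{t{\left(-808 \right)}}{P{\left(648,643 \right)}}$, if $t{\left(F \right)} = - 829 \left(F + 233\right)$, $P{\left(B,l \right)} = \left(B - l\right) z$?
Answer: $829$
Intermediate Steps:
$P{\left(B,l \right)} = - 115 l + 115 B$ ($P{\left(B,l \right)} = \left(B - l\right) 115 = - 115 l + 115 B$)
$t{\left(F \right)} = -193157 - 829 F$ ($t{\left(F \right)} = - 829 \left(233 + F\right) = -193157 - 829 F$)
$\frac{t{\left(-808 \right)}}{P{\left(648,643 \right)}} = \frac{-193157 - -669832}{\left(-115\right) 643 + 115 \cdot 648} = \frac{-193157 + 669832}{-73945 + 74520} = \frac{476675}{575} = 476675 \cdot \frac{1}{575} = 829$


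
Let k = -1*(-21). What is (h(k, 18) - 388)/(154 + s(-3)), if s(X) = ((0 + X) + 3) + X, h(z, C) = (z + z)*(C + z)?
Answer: 1250/151 ≈ 8.2781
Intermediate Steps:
k = 21
h(z, C) = 2*z*(C + z) (h(z, C) = (2*z)*(C + z) = 2*z*(C + z))
s(X) = 3 + 2*X (s(X) = (X + 3) + X = (3 + X) + X = 3 + 2*X)
(h(k, 18) - 388)/(154 + s(-3)) = (2*21*(18 + 21) - 388)/(154 + (3 + 2*(-3))) = (2*21*39 - 388)/(154 + (3 - 6)) = (1638 - 388)/(154 - 3) = 1250/151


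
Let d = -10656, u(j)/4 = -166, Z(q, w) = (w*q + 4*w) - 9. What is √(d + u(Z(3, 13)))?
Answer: 2*I*√2830 ≈ 106.4*I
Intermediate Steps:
Z(q, w) = -9 + 4*w + q*w (Z(q, w) = (q*w + 4*w) - 9 = (4*w + q*w) - 9 = -9 + 4*w + q*w)
u(j) = -664 (u(j) = 4*(-166) = -664)
√(d + u(Z(3, 13))) = √(-10656 - 664) = √(-11320) = 2*I*√2830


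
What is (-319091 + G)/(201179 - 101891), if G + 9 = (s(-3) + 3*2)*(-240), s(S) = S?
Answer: -79955/24822 ≈ -3.2211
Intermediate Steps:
G = -729 (G = -9 + (-3 + 3*2)*(-240) = -9 + (-3 + 6)*(-240) = -9 + 3*(-240) = -9 - 720 = -729)
(-319091 + G)/(201179 - 101891) = (-319091 - 729)/(201179 - 101891) = -319820/99288 = -319820*1/99288 = -79955/24822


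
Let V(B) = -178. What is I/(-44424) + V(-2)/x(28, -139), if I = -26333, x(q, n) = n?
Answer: 11567759/6174936 ≈ 1.8733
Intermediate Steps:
I/(-44424) + V(-2)/x(28, -139) = -26333/(-44424) - 178/(-139) = -26333*(-1/44424) - 178*(-1/139) = 26333/44424 + 178/139 = 11567759/6174936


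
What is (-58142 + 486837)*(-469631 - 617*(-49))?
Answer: -188367725610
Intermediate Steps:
(-58142 + 486837)*(-469631 - 617*(-49)) = 428695*(-469631 + 30233) = 428695*(-439398) = -188367725610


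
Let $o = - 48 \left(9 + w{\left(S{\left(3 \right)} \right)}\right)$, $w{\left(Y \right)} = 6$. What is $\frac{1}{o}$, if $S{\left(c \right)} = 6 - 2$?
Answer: $- \frac{1}{720} \approx -0.0013889$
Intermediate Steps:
$S{\left(c \right)} = 4$ ($S{\left(c \right)} = 6 - 2 = 4$)
$o = -720$ ($o = - 48 \left(9 + 6\right) = \left(-48\right) 15 = -720$)
$\frac{1}{o} = \frac{1}{-720} = - \frac{1}{720}$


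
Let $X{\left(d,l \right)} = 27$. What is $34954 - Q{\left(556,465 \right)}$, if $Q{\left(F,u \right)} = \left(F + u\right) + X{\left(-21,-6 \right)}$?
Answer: $33906$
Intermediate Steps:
$Q{\left(F,u \right)} = 27 + F + u$ ($Q{\left(F,u \right)} = \left(F + u\right) + 27 = 27 + F + u$)
$34954 - Q{\left(556,465 \right)} = 34954 - \left(27 + 556 + 465\right) = 34954 - 1048 = 33906$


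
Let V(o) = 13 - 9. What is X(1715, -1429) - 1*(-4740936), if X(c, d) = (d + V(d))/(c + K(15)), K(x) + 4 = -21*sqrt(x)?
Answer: 13847825969841/2920906 - 29925*sqrt(15)/2920906 ≈ 4.7409e+6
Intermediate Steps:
V(o) = 4
K(x) = -4 - 21*sqrt(x)
X(c, d) = (4 + d)/(-4 + c - 21*sqrt(15)) (X(c, d) = (d + 4)/(c + (-4 - 21*sqrt(15))) = (4 + d)/(-4 + c - 21*sqrt(15)))
X(1715, -1429) - 1*(-4740936) = (4 - 1429)/(-4 + 1715 - 21*sqrt(15)) - 1*(-4740936) = -1425/(1711 - 21*sqrt(15)) + 4740936 = 4740936 - 1425/(1711 - 21*sqrt(15))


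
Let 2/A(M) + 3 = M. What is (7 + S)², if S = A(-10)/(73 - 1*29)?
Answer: 4004001/81796 ≈ 48.951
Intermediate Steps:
A(M) = 2/(-3 + M)
S = -1/286 (S = (2/(-3 - 10))/(73 - 1*29) = (2/(-13))/(73 - 29) = (2*(-1/13))/44 = -2/13*1/44 = -1/286 ≈ -0.0034965)
(7 + S)² = (7 - 1/286)² = (2001/286)² = 4004001/81796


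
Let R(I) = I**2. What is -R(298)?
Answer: -88804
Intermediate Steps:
-R(298) = -1*298**2 = -1*88804 = -88804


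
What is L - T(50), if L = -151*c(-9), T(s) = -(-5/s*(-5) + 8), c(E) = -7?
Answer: 2131/2 ≈ 1065.5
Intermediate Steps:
T(s) = -8 - 25/s (T(s) = -(25/s + 8) = -(8 + 25/s) = -8 - 25/s)
L = 1057 (L = -151*(-7) = 1057)
L - T(50) = 1057 - (-8 - 25/50) = 1057 - (-8 - 25*1/50) = 1057 - (-8 - 1/2) = 1057 - 1*(-17/2) = 1057 + 17/2 = 2131/2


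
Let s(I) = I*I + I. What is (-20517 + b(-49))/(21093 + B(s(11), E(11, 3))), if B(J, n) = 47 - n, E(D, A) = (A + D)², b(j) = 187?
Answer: -10165/10472 ≈ -0.97068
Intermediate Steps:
s(I) = I + I² (s(I) = I² + I = I + I²)
(-20517 + b(-49))/(21093 + B(s(11), E(11, 3))) = (-20517 + 187)/(21093 + (47 - (3 + 11)²)) = -20330/(21093 + (47 - 1*14²)) = -20330/(21093 + (47 - 1*196)) = -20330/(21093 + (47 - 196)) = -20330/(21093 - 149) = -20330/20944 = -20330*1/20944 = -10165/10472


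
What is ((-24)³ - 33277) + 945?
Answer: -46156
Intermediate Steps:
((-24)³ - 33277) + 945 = (-13824 - 33277) + 945 = -47101 + 945 = -46156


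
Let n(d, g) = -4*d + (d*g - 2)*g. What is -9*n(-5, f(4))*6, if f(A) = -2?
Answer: -216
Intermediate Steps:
n(d, g) = -4*d + g*(-2 + d*g) (n(d, g) = -4*d + (-2 + d*g)*g = -4*d + g*(-2 + d*g))
-9*n(-5, f(4))*6 = -9*(-4*(-5) - 2*(-2) - 5*(-2)**2)*6 = -9*(20 + 4 - 5*4)*6 = -9*(20 + 4 - 20)*6 = -9*4*6 = -36*6 = -216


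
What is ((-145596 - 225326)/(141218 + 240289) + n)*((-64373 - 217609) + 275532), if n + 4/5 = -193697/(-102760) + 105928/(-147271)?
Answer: 107565675240185515/27493152912932 ≈ 3912.5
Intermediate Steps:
n = 790562177/2161938280 (n = -4/5 + (-193697/(-102760) + 105928/(-147271)) = -4/5 + (-193697*(-1/102760) + 105928*(-1/147271)) = -4/5 + (27671/14680 - 105928/147271) = -4/5 + 2520112801/2161938280 = 790562177/2161938280 ≈ 0.36567)
((-145596 - 225326)/(141218 + 240289) + n)*((-64373 - 217609) + 275532) = ((-145596 - 225326)/(141218 + 240289) + 790562177/2161938280)*((-64373 - 217609) + 275532) = (-370922/381507 + 790562177/2161938280)*(-281982 + 275532) = (-370922*1/381507 + 790562177/2161938280)*(-6450) = (-370922/381507 + 790562177/2161938280)*(-6450) = -500305466233421/824794587387960*(-6450) = 107565675240185515/27493152912932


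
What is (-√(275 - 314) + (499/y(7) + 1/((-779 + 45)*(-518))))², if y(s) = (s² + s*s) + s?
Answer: (3871957 - 814740*I*√39)²/663801267600 ≈ -16.415 - 59.357*I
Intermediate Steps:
y(s) = s + 2*s² (y(s) = (s² + s²) + s = 2*s² + s = s + 2*s²)
(-√(275 - 314) + (499/y(7) + 1/((-779 + 45)*(-518))))² = (-√(275 - 314) + (499/((7*(1 + 2*7))) + 1/((-779 + 45)*(-518))))² = (-√(-39) + (499/((7*(1 + 14))) - 1/518/(-734)))² = (-I*√39 + (499/((7*15)) - 1/734*(-1/518)))² = (-I*√39 + (499/105 + 1/380212))² = (-I*√39 + 3871957/814740)² = (3871957/814740 - I*√39)²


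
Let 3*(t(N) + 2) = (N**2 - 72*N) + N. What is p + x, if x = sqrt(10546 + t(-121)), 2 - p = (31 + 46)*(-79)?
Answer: 6085 + 12*sqrt(127) ≈ 6220.2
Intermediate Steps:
t(N) = -2 - 71*N/3 + N**2/3 (t(N) = -2 + ((N**2 - 72*N) + N)/3 = -2 + (N**2 - 71*N)/3 = -2 + (-71*N/3 + N**2/3) = -2 - 71*N/3 + N**2/3)
p = 6085 (p = 2 - (31 + 46)*(-79) = 2 - 77*(-79) = 2 - 1*(-6083) = 2 + 6083 = 6085)
x = 12*sqrt(127) (x = sqrt(10546 + (-2 - 71/3*(-121) + (1/3)*(-121)**2)) = sqrt(10546 + (-2 + 8591/3 + (1/3)*14641)) = sqrt(10546 + (-2 + 8591/3 + 14641/3)) = sqrt(10546 + 7742) = sqrt(18288) = 12*sqrt(127) ≈ 135.23)
p + x = 6085 + 12*sqrt(127)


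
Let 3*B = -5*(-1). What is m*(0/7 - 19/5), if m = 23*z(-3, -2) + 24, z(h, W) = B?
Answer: -3553/15 ≈ -236.87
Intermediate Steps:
B = 5/3 (B = (-5*(-1))/3 = (⅓)*5 = 5/3 ≈ 1.6667)
z(h, W) = 5/3
m = 187/3 (m = 23*(5/3) + 24 = 115/3 + 24 = 187/3 ≈ 62.333)
m*(0/7 - 19/5) = 187*(0/7 - 19/5)/3 = 187*(0*(⅐) - 19*⅕)/3 = 187*(0 - 19/5)/3 = (187/3)*(-19/5) = -3553/15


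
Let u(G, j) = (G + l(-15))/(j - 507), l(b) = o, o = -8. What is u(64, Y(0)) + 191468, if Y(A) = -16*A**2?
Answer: 97074220/507 ≈ 1.9147e+5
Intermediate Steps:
l(b) = -8
u(G, j) = (-8 + G)/(-507 + j) (u(G, j) = (G - 8)/(j - 507) = (-8 + G)/(-507 + j))
u(64, Y(0)) + 191468 = (-8 + 64)/(-507 - 16*0**2) + 191468 = 56/(-507 - 16*0) + 191468 = 56/(-507 + 0) + 191468 = 56/(-507) + 191468 = -1/507*56 + 191468 = -56/507 + 191468 = 97074220/507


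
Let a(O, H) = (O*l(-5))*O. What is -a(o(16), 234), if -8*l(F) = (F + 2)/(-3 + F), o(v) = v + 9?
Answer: 1875/64 ≈ 29.297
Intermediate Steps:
o(v) = 9 + v
l(F) = -(2 + F)/(8*(-3 + F)) (l(F) = -(F + 2)/(8*(-3 + F)) = -(2 + F)/(8*(-3 + F)))
a(O, H) = -3*O²/64 (a(O, H) = (O*((-2 - 1*(-5))/(8*(-3 - 5))))*O = (O*((⅛)*(-2 + 5)/(-8)))*O = (O*((⅛)*(-⅛)*3))*O = (O*(-3/64))*O = (-3*O/64)*O = -3*O²/64)
-a(o(16), 234) = -(-3)*(9 + 16)²/64 = -(-3)*25²/64 = -(-3)*625/64 = -1*(-1875/64) = 1875/64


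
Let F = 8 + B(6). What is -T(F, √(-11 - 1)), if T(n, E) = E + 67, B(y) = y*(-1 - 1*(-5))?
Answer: -67 - 2*I*√3 ≈ -67.0 - 3.4641*I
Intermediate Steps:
B(y) = 4*y (B(y) = y*(-1 + 5) = y*4 = 4*y)
F = 32 (F = 8 + 4*6 = 8 + 24 = 32)
T(n, E) = 67 + E
-T(F, √(-11 - 1)) = -(67 + √(-11 - 1)) = -(67 + √(-12)) = -(67 + 2*I*√3) = -67 - 2*I*√3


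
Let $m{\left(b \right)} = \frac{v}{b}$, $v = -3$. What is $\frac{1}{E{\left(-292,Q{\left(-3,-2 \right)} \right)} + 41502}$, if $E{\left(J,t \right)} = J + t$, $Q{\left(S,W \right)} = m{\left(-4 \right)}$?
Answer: $\frac{4}{164843} \approx 2.4266 \cdot 10^{-5}$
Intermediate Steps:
$m{\left(b \right)} = - \frac{3}{b}$
$Q{\left(S,W \right)} = \frac{3}{4}$ ($Q{\left(S,W \right)} = - \frac{3}{-4} = \left(-3\right) \left(- \frac{1}{4}\right) = \frac{3}{4}$)
$\frac{1}{E{\left(-292,Q{\left(-3,-2 \right)} \right)} + 41502} = \frac{1}{\left(-292 + \frac{3}{4}\right) + 41502} = \frac{1}{- \frac{1165}{4} + 41502} = \frac{1}{\frac{164843}{4}} = \frac{4}{164843}$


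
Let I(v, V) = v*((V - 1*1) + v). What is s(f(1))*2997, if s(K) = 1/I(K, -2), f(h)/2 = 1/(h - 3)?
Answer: 2997/4 ≈ 749.25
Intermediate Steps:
f(h) = 2/(-3 + h) (f(h) = 2/(h - 3) = 2/(-3 + h))
I(v, V) = v*(-1 + V + v) (I(v, V) = v*((V - 1) + v) = v*((-1 + V) + v) = v*(-1 + V + v))
s(K) = 1/(K*(-3 + K)) (s(K) = 1/(K*(-1 - 2 + K)) = 1/(K*(-3 + K)))
s(f(1))*2997 = (1/(((2/(-3 + 1)))*(-3 + 2/(-3 + 1))))*2997 = (1/(((2/(-2)))*(-3 + 2/(-2))))*2997 = (1/(((2*(-½)))*(-3 + 2*(-½))))*2997 = (1/((-1)*(-3 - 1)))*2997 = -1/(-4)*2997 = -1*(-¼)*2997 = (¼)*2997 = 2997/4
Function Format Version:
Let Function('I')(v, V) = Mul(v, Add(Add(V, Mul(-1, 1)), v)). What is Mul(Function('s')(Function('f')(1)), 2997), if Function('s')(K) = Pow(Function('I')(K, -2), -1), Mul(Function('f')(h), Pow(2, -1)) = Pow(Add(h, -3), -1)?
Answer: Rational(2997, 4) ≈ 749.25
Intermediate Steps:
Function('f')(h) = Mul(2, Pow(Add(-3, h), -1)) (Function('f')(h) = Mul(2, Pow(Add(h, -3), -1)) = Mul(2, Pow(Add(-3, h), -1)))
Function('I')(v, V) = Mul(v, Add(-1, V, v)) (Function('I')(v, V) = Mul(v, Add(Add(V, -1), v)) = Mul(v, Add(Add(-1, V), v)) = Mul(v, Add(-1, V, v)))
Function('s')(K) = Mul(Pow(K, -1), Pow(Add(-3, K), -1)) (Function('s')(K) = Pow(Mul(K, Add(-1, -2, K)), -1) = Pow(Mul(K, Add(-3, K)), -1) = Mul(Pow(K, -1), Pow(Add(-3, K), -1)))
Mul(Function('s')(Function('f')(1)), 2997) = Mul(Mul(Pow(Mul(2, Pow(Add(-3, 1), -1)), -1), Pow(Add(-3, Mul(2, Pow(Add(-3, 1), -1))), -1)), 2997) = Mul(Mul(Pow(Mul(2, Pow(-2, -1)), -1), Pow(Add(-3, Mul(2, Pow(-2, -1))), -1)), 2997) = Mul(Mul(Pow(Mul(2, Rational(-1, 2)), -1), Pow(Add(-3, Mul(2, Rational(-1, 2))), -1)), 2997) = Mul(Mul(Pow(-1, -1), Pow(Add(-3, -1), -1)), 2997) = Mul(Mul(-1, Pow(-4, -1)), 2997) = Mul(Mul(-1, Rational(-1, 4)), 2997) = Mul(Rational(1, 4), 2997) = Rational(2997, 4)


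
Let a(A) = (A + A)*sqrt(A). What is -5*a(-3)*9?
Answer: 270*I*sqrt(3) ≈ 467.65*I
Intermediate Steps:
a(A) = 2*A**(3/2) (a(A) = (2*A)*sqrt(A) = 2*A**(3/2))
-5*a(-3)*9 = -10*(-3)**(3/2)*9 = -10*(-3*I*sqrt(3))*9 = -(-30)*I*sqrt(3)*9 = (30*I*sqrt(3))*9 = 270*I*sqrt(3)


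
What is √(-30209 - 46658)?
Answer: I*√76867 ≈ 277.25*I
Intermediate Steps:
√(-30209 - 46658) = √(-76867) = I*√76867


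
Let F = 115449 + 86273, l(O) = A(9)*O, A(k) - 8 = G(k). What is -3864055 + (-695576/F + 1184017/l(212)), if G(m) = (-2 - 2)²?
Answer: -1982841060900947/513180768 ≈ -3.8638e+6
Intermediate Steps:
G(m) = 16 (G(m) = (-4)² = 16)
A(k) = 24 (A(k) = 8 + 16 = 24)
l(O) = 24*O
F = 201722
-3864055 + (-695576/F + 1184017/l(212)) = -3864055 + (-695576/201722 + 1184017/((24*212))) = -3864055 + (-695576*1/201722 + 1184017/5088) = -3864055 + (-347788/100861 + 1184017*(1/5088)) = -3864055 + (-347788/100861 + 1184017/5088) = -3864055 + 117651593293/513180768 = -1982841060900947/513180768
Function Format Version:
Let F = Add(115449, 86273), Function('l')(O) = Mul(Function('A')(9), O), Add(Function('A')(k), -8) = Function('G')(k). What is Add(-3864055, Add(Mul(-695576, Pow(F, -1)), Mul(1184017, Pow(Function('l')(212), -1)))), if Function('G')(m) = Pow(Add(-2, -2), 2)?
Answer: Rational(-1982841060900947, 513180768) ≈ -3.8638e+6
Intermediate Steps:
Function('G')(m) = 16 (Function('G')(m) = Pow(-4, 2) = 16)
Function('A')(k) = 24 (Function('A')(k) = Add(8, 16) = 24)
Function('l')(O) = Mul(24, O)
F = 201722
Add(-3864055, Add(Mul(-695576, Pow(F, -1)), Mul(1184017, Pow(Function('l')(212), -1)))) = Add(-3864055, Add(Mul(-695576, Pow(201722, -1)), Mul(1184017, Pow(Mul(24, 212), -1)))) = Add(-3864055, Add(Mul(-695576, Rational(1, 201722)), Mul(1184017, Pow(5088, -1)))) = Add(-3864055, Add(Rational(-347788, 100861), Mul(1184017, Rational(1, 5088)))) = Add(-3864055, Add(Rational(-347788, 100861), Rational(1184017, 5088))) = Add(-3864055, Rational(117651593293, 513180768)) = Rational(-1982841060900947, 513180768)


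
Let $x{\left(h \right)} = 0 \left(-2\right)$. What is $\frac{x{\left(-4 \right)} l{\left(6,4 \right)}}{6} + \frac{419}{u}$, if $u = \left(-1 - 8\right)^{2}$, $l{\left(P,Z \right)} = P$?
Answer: $\frac{419}{81} \approx 5.1728$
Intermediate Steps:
$x{\left(h \right)} = 0$
$u = 81$ ($u = \left(-9\right)^{2} = 81$)
$\frac{x{\left(-4 \right)} l{\left(6,4 \right)}}{6} + \frac{419}{u} = \frac{0 \cdot 6}{6} + \frac{419}{81} = 0 \cdot \frac{1}{6} + 419 \cdot \frac{1}{81} = 0 + \frac{419}{81} = \frac{419}{81}$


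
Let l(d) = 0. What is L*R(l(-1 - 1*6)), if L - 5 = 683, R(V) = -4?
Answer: -2752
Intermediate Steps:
L = 688 (L = 5 + 683 = 688)
L*R(l(-1 - 1*6)) = 688*(-4) = -2752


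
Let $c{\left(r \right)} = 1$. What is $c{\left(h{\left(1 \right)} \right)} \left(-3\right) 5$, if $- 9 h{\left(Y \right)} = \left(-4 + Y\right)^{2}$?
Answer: $-15$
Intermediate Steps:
$h{\left(Y \right)} = - \frac{\left(-4 + Y\right)^{2}}{9}$
$c{\left(h{\left(1 \right)} \right)} \left(-3\right) 5 = 1 \left(-3\right) 5 = \left(-3\right) 5 = -15$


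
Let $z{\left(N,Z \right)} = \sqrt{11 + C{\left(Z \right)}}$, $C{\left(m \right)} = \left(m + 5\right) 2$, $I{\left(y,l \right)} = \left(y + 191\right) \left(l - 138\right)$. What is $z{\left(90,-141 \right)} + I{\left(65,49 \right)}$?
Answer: $-22784 + 3 i \sqrt{29} \approx -22784.0 + 16.155 i$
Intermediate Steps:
$I{\left(y,l \right)} = \left(-138 + l\right) \left(191 + y\right)$ ($I{\left(y,l \right)} = \left(191 + y\right) \left(-138 + l\right) = \left(-138 + l\right) \left(191 + y\right)$)
$C{\left(m \right)} = 10 + 2 m$ ($C{\left(m \right)} = \left(5 + m\right) 2 = 10 + 2 m$)
$z{\left(N,Z \right)} = \sqrt{21 + 2 Z}$ ($z{\left(N,Z \right)} = \sqrt{11 + \left(10 + 2 Z\right)} = \sqrt{21 + 2 Z}$)
$z{\left(90,-141 \right)} + I{\left(65,49 \right)} = \sqrt{21 + 2 \left(-141\right)} + \left(-26358 - 8970 + 191 \cdot 49 + 49 \cdot 65\right) = \sqrt{21 - 282} + \left(-26358 - 8970 + 9359 + 3185\right) = \sqrt{-261} - 22784 = 3 i \sqrt{29} - 22784 = -22784 + 3 i \sqrt{29}$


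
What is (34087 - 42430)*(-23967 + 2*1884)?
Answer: 168520257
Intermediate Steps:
(34087 - 42430)*(-23967 + 2*1884) = -8343*(-23967 + 3768) = -8343*(-20199) = 168520257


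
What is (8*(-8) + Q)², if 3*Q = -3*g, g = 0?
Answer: 4096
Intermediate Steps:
Q = 0 (Q = (-3*0)/3 = (⅓)*0 = 0)
(8*(-8) + Q)² = (8*(-8) + 0)² = (-64 + 0)² = (-64)² = 4096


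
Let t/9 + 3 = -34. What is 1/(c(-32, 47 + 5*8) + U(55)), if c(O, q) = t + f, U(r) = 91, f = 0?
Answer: -1/242 ≈ -0.0041322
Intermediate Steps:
t = -333 (t = -27 + 9*(-34) = -27 - 306 = -333)
c(O, q) = -333 (c(O, q) = -333 + 0 = -333)
1/(c(-32, 47 + 5*8) + U(55)) = 1/(-333 + 91) = 1/(-242) = -1/242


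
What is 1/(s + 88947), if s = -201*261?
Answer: 1/36486 ≈ 2.7408e-5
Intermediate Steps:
s = -52461 (s = -1*52461 = -52461)
1/(s + 88947) = 1/(-52461 + 88947) = 1/36486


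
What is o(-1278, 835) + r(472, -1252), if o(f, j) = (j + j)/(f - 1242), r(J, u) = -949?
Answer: -239315/252 ≈ -949.66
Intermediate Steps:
o(f, j) = 2*j/(-1242 + f) (o(f, j) = (2*j)/(-1242 + f) = 2*j/(-1242 + f))
o(-1278, 835) + r(472, -1252) = 2*835/(-1242 - 1278) - 949 = 2*835/(-2520) - 949 = 2*835*(-1/2520) - 949 = -167/252 - 949 = -239315/252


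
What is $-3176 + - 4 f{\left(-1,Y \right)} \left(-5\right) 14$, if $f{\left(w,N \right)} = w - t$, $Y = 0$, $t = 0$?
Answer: $-3456$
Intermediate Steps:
$f{\left(w,N \right)} = w$ ($f{\left(w,N \right)} = w - 0 = w + 0 = w$)
$-3176 + - 4 f{\left(-1,Y \right)} \left(-5\right) 14 = -3176 + - 4 \left(\left(-1\right) \left(-5\right)\right) 14 = -3176 + \left(-4\right) 5 \cdot 14 = -3176 - 280 = -3456$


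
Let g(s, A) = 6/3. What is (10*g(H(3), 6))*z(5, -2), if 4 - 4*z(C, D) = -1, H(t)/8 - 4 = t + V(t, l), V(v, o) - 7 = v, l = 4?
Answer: 25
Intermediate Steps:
V(v, o) = 7 + v
H(t) = 88 + 16*t (H(t) = 32 + 8*(t + (7 + t)) = 32 + 8*(7 + 2*t) = 32 + (56 + 16*t) = 88 + 16*t)
g(s, A) = 2 (g(s, A) = 6*(⅓) = 2)
z(C, D) = 5/4 (z(C, D) = 1 - ¼*(-1) = 1 + ¼ = 5/4)
(10*g(H(3), 6))*z(5, -2) = (10*2)*(5/4) = 20*(5/4) = 25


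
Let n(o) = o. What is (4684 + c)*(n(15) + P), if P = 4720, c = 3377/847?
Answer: 1709216625/77 ≈ 2.2198e+7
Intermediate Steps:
c = 307/77 (c = 3377*(1/847) = 307/77 ≈ 3.9870)
(4684 + c)*(n(15) + P) = (4684 + 307/77)*(15 + 4720) = (360975/77)*4735 = 1709216625/77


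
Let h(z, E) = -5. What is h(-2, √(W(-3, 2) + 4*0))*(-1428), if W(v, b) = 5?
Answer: 7140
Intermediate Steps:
h(-2, √(W(-3, 2) + 4*0))*(-1428) = -5*(-1428) = 7140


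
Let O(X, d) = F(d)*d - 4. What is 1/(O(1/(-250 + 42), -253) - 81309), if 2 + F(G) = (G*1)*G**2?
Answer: 1/4097071274 ≈ 2.4408e-10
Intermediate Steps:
F(G) = -2 + G**3 (F(G) = -2 + (G*1)*G**2 = -2 + G*G**2 = -2 + G**3)
O(X, d) = -4 + d*(-2 + d**3) (O(X, d) = (-2 + d**3)*d - 4 = d*(-2 + d**3) - 4 = -4 + d*(-2 + d**3))
1/(O(1/(-250 + 42), -253) - 81309) = 1/((-4 - 253*(-2 + (-253)**3)) - 81309) = 1/((-4 - 253*(-2 - 16194277)) - 81309) = 1/((-4 - 253*(-16194279)) - 81309) = 1/((-4 + 4097152587) - 81309) = 1/(4097152583 - 81309) = 1/4097071274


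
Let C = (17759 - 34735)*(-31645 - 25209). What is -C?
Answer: -965153504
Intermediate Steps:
C = 965153504 (C = -16976*(-56854) = 965153504)
-C = -1*965153504 = -965153504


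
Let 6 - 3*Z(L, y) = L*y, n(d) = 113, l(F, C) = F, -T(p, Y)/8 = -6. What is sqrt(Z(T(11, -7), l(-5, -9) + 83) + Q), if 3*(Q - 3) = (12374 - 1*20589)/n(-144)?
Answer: 2*I*sqrt(36407922)/339 ≈ 35.598*I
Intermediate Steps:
T(p, Y) = 48 (T(p, Y) = -8*(-6) = 48)
Q = -7198/339 (Q = 3 + ((12374 - 1*20589)/113)/3 = 3 + ((12374 - 20589)*(1/113))/3 = 3 + (-8215*1/113)/3 = 3 + (1/3)*(-8215/113) = 3 - 8215/339 = -7198/339 ≈ -21.233)
Z(L, y) = 2 - L*y/3
sqrt(Z(T(11, -7), l(-5, -9) + 83) + Q) = sqrt((2 - 1/3*48*(-5 + 83)) - 7198/339) = sqrt((2 - 1/3*48*78) - 7198/339) = sqrt((2 - 1248) - 7198/339) = sqrt(-1246 - 7198/339) = sqrt(-429592/339) = 2*I*sqrt(36407922)/339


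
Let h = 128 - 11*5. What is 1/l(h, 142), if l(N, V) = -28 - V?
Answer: -1/170 ≈ -0.0058824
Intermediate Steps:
h = 73 (h = 128 - 1*55 = 128 - 55 = 73)
1/l(h, 142) = 1/(-28 - 1*142) = 1/(-28 - 142) = 1/(-170) = -1/170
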